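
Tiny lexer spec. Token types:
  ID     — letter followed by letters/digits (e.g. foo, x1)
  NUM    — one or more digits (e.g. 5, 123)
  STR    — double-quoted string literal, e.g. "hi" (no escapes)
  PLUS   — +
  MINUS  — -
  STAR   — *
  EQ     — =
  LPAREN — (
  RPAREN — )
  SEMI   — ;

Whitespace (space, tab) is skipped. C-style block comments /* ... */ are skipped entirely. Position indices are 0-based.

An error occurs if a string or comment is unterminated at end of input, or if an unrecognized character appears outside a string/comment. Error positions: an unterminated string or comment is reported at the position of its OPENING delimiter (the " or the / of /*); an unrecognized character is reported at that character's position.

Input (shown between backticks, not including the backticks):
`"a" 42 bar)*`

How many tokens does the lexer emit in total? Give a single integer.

Answer: 5

Derivation:
pos=0: enter STRING mode
pos=0: emit STR "a" (now at pos=3)
pos=4: emit NUM '42' (now at pos=6)
pos=7: emit ID 'bar' (now at pos=10)
pos=10: emit RPAREN ')'
pos=11: emit STAR '*'
DONE. 5 tokens: [STR, NUM, ID, RPAREN, STAR]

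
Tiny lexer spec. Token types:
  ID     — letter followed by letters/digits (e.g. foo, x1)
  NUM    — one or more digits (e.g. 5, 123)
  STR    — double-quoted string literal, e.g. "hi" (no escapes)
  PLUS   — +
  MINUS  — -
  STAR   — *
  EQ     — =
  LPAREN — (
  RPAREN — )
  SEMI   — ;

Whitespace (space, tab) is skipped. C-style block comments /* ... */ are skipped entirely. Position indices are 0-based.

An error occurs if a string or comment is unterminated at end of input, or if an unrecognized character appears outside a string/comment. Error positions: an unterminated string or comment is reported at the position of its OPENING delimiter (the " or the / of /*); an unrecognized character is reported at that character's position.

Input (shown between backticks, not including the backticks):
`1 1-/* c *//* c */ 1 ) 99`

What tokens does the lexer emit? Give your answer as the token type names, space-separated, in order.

pos=0: emit NUM '1' (now at pos=1)
pos=2: emit NUM '1' (now at pos=3)
pos=3: emit MINUS '-'
pos=4: enter COMMENT mode (saw '/*')
exit COMMENT mode (now at pos=11)
pos=11: enter COMMENT mode (saw '/*')
exit COMMENT mode (now at pos=18)
pos=19: emit NUM '1' (now at pos=20)
pos=21: emit RPAREN ')'
pos=23: emit NUM '99' (now at pos=25)
DONE. 6 tokens: [NUM, NUM, MINUS, NUM, RPAREN, NUM]

Answer: NUM NUM MINUS NUM RPAREN NUM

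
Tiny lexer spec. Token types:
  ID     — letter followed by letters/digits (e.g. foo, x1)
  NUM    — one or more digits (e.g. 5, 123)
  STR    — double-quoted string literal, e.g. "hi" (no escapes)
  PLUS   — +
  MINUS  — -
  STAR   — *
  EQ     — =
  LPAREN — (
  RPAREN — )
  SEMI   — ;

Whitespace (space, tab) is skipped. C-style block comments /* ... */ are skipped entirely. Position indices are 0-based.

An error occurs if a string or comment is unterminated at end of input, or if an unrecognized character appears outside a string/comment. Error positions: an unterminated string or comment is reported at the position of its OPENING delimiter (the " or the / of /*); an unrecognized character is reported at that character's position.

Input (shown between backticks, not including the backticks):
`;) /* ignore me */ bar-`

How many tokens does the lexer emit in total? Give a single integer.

pos=0: emit SEMI ';'
pos=1: emit RPAREN ')'
pos=3: enter COMMENT mode (saw '/*')
exit COMMENT mode (now at pos=18)
pos=19: emit ID 'bar' (now at pos=22)
pos=22: emit MINUS '-'
DONE. 4 tokens: [SEMI, RPAREN, ID, MINUS]

Answer: 4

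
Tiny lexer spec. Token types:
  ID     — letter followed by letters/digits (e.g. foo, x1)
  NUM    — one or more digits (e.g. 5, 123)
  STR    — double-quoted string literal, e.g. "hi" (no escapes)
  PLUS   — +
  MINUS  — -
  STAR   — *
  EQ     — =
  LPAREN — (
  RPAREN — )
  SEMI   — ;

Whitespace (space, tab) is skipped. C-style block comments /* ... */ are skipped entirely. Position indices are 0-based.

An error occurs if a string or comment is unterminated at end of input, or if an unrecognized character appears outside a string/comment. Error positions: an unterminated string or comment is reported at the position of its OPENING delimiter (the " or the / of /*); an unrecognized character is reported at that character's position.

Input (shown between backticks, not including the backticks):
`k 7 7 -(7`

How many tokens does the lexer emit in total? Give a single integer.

Answer: 6

Derivation:
pos=0: emit ID 'k' (now at pos=1)
pos=2: emit NUM '7' (now at pos=3)
pos=4: emit NUM '7' (now at pos=5)
pos=6: emit MINUS '-'
pos=7: emit LPAREN '('
pos=8: emit NUM '7' (now at pos=9)
DONE. 6 tokens: [ID, NUM, NUM, MINUS, LPAREN, NUM]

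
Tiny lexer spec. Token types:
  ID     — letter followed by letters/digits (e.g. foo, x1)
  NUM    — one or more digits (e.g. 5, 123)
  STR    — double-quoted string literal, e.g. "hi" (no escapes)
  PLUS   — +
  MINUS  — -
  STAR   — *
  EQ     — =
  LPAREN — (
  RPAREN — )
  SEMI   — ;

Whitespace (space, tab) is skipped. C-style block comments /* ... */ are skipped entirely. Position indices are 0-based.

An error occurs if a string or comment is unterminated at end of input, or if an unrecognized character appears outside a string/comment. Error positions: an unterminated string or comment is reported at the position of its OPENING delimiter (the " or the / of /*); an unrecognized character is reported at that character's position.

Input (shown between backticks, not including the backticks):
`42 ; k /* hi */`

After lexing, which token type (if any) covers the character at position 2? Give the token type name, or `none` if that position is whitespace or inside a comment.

Answer: none

Derivation:
pos=0: emit NUM '42' (now at pos=2)
pos=3: emit SEMI ';'
pos=5: emit ID 'k' (now at pos=6)
pos=7: enter COMMENT mode (saw '/*')
exit COMMENT mode (now at pos=15)
DONE. 3 tokens: [NUM, SEMI, ID]
Position 2: char is ' ' -> none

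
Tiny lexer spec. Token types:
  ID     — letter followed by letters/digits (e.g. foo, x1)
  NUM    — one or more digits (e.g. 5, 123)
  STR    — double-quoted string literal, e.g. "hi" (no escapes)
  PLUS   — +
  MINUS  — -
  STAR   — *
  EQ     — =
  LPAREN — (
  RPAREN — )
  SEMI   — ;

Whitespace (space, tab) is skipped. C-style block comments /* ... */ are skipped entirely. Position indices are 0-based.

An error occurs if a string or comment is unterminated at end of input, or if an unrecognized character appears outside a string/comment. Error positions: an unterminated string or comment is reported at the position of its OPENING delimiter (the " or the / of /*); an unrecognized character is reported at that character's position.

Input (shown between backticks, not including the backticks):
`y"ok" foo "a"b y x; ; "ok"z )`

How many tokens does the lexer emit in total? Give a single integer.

pos=0: emit ID 'y' (now at pos=1)
pos=1: enter STRING mode
pos=1: emit STR "ok" (now at pos=5)
pos=6: emit ID 'foo' (now at pos=9)
pos=10: enter STRING mode
pos=10: emit STR "a" (now at pos=13)
pos=13: emit ID 'b' (now at pos=14)
pos=15: emit ID 'y' (now at pos=16)
pos=17: emit ID 'x' (now at pos=18)
pos=18: emit SEMI ';'
pos=20: emit SEMI ';'
pos=22: enter STRING mode
pos=22: emit STR "ok" (now at pos=26)
pos=26: emit ID 'z' (now at pos=27)
pos=28: emit RPAREN ')'
DONE. 12 tokens: [ID, STR, ID, STR, ID, ID, ID, SEMI, SEMI, STR, ID, RPAREN]

Answer: 12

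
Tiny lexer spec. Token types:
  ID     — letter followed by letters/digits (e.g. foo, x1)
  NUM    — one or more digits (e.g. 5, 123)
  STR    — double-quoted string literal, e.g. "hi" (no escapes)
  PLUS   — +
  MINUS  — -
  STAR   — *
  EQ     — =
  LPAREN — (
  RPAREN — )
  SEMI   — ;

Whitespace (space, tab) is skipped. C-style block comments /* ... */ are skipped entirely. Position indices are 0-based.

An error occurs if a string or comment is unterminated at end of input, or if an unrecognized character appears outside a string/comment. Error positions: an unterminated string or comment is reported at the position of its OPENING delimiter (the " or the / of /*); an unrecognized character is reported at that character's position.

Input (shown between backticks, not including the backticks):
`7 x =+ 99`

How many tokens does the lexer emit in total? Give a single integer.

Answer: 5

Derivation:
pos=0: emit NUM '7' (now at pos=1)
pos=2: emit ID 'x' (now at pos=3)
pos=4: emit EQ '='
pos=5: emit PLUS '+'
pos=7: emit NUM '99' (now at pos=9)
DONE. 5 tokens: [NUM, ID, EQ, PLUS, NUM]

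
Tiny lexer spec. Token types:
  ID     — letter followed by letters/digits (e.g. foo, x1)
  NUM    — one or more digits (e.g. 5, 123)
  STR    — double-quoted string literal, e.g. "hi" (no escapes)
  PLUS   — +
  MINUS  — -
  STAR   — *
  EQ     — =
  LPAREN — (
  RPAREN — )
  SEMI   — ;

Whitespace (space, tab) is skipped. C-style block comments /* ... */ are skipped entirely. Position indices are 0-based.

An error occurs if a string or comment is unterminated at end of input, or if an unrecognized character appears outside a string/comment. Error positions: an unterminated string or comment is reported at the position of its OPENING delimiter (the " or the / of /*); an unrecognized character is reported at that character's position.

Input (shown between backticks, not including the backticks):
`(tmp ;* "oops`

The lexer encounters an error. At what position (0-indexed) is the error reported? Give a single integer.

pos=0: emit LPAREN '('
pos=1: emit ID 'tmp' (now at pos=4)
pos=5: emit SEMI ';'
pos=6: emit STAR '*'
pos=8: enter STRING mode
pos=8: ERROR — unterminated string

Answer: 8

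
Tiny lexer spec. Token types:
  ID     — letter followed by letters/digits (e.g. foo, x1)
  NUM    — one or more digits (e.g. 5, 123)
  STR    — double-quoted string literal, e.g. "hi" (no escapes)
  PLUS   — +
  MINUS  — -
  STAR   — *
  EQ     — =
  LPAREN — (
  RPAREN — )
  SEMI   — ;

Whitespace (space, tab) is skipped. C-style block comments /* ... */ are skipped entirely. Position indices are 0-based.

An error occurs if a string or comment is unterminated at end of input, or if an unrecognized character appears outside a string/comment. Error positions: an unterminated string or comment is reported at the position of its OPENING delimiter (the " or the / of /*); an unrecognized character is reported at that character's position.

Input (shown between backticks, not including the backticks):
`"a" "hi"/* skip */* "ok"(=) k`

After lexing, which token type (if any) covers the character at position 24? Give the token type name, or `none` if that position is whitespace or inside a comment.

Answer: LPAREN

Derivation:
pos=0: enter STRING mode
pos=0: emit STR "a" (now at pos=3)
pos=4: enter STRING mode
pos=4: emit STR "hi" (now at pos=8)
pos=8: enter COMMENT mode (saw '/*')
exit COMMENT mode (now at pos=18)
pos=18: emit STAR '*'
pos=20: enter STRING mode
pos=20: emit STR "ok" (now at pos=24)
pos=24: emit LPAREN '('
pos=25: emit EQ '='
pos=26: emit RPAREN ')'
pos=28: emit ID 'k' (now at pos=29)
DONE. 8 tokens: [STR, STR, STAR, STR, LPAREN, EQ, RPAREN, ID]
Position 24: char is '(' -> LPAREN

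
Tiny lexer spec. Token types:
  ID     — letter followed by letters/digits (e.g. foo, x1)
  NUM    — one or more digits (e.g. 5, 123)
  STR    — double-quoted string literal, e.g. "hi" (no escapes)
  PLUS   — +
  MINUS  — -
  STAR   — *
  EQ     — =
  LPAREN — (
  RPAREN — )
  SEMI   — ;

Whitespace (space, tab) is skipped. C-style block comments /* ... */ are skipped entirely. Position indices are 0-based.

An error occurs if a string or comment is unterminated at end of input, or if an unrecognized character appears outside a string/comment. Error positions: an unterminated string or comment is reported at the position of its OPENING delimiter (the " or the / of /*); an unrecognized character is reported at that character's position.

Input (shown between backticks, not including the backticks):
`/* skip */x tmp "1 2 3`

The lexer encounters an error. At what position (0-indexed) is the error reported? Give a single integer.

pos=0: enter COMMENT mode (saw '/*')
exit COMMENT mode (now at pos=10)
pos=10: emit ID 'x' (now at pos=11)
pos=12: emit ID 'tmp' (now at pos=15)
pos=16: enter STRING mode
pos=16: ERROR — unterminated string

Answer: 16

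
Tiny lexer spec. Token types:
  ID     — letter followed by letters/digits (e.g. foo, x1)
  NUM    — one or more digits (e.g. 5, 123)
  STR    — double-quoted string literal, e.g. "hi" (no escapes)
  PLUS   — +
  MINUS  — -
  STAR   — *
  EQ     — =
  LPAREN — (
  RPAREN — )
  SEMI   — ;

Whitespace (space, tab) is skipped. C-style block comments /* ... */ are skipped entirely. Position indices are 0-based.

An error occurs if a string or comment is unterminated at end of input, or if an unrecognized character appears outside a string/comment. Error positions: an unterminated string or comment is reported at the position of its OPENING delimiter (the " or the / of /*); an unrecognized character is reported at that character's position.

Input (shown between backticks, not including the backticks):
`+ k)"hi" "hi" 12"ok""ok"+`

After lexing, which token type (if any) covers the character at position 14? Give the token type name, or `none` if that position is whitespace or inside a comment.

pos=0: emit PLUS '+'
pos=2: emit ID 'k' (now at pos=3)
pos=3: emit RPAREN ')'
pos=4: enter STRING mode
pos=4: emit STR "hi" (now at pos=8)
pos=9: enter STRING mode
pos=9: emit STR "hi" (now at pos=13)
pos=14: emit NUM '12' (now at pos=16)
pos=16: enter STRING mode
pos=16: emit STR "ok" (now at pos=20)
pos=20: enter STRING mode
pos=20: emit STR "ok" (now at pos=24)
pos=24: emit PLUS '+'
DONE. 9 tokens: [PLUS, ID, RPAREN, STR, STR, NUM, STR, STR, PLUS]
Position 14: char is '1' -> NUM

Answer: NUM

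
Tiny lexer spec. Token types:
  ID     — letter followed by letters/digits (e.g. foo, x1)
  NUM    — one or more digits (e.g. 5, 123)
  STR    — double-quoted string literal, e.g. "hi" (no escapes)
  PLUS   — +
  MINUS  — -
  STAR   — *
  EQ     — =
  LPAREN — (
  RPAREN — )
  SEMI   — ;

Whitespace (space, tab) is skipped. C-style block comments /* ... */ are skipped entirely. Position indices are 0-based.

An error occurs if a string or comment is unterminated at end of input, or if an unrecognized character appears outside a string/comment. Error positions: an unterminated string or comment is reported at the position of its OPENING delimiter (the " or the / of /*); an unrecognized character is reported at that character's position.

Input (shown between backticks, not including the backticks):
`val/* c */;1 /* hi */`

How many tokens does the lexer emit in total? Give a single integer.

pos=0: emit ID 'val' (now at pos=3)
pos=3: enter COMMENT mode (saw '/*')
exit COMMENT mode (now at pos=10)
pos=10: emit SEMI ';'
pos=11: emit NUM '1' (now at pos=12)
pos=13: enter COMMENT mode (saw '/*')
exit COMMENT mode (now at pos=21)
DONE. 3 tokens: [ID, SEMI, NUM]

Answer: 3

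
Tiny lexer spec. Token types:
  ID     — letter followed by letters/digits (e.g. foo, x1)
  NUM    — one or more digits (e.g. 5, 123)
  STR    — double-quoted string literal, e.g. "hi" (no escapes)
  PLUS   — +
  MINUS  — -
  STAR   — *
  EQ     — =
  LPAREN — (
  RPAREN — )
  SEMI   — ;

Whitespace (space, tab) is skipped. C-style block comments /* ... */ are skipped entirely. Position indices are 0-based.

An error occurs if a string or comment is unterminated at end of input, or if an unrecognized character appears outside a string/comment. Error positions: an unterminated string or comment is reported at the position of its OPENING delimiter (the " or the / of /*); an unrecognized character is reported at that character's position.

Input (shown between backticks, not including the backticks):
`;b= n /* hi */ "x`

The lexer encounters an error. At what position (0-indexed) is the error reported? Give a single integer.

Answer: 15

Derivation:
pos=0: emit SEMI ';'
pos=1: emit ID 'b' (now at pos=2)
pos=2: emit EQ '='
pos=4: emit ID 'n' (now at pos=5)
pos=6: enter COMMENT mode (saw '/*')
exit COMMENT mode (now at pos=14)
pos=15: enter STRING mode
pos=15: ERROR — unterminated string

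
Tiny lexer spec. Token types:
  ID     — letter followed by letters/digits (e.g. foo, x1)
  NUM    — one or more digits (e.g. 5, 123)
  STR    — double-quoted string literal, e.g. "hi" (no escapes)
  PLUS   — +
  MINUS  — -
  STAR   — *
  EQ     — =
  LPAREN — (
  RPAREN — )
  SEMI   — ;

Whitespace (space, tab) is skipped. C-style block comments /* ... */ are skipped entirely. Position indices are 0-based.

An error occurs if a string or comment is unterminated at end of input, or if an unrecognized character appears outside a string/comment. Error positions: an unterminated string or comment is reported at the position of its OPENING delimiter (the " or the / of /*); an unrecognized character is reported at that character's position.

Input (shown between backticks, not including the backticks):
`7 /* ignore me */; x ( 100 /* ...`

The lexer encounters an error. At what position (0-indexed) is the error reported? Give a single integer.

pos=0: emit NUM '7' (now at pos=1)
pos=2: enter COMMENT mode (saw '/*')
exit COMMENT mode (now at pos=17)
pos=17: emit SEMI ';'
pos=19: emit ID 'x' (now at pos=20)
pos=21: emit LPAREN '('
pos=23: emit NUM '100' (now at pos=26)
pos=27: enter COMMENT mode (saw '/*')
pos=27: ERROR — unterminated comment (reached EOF)

Answer: 27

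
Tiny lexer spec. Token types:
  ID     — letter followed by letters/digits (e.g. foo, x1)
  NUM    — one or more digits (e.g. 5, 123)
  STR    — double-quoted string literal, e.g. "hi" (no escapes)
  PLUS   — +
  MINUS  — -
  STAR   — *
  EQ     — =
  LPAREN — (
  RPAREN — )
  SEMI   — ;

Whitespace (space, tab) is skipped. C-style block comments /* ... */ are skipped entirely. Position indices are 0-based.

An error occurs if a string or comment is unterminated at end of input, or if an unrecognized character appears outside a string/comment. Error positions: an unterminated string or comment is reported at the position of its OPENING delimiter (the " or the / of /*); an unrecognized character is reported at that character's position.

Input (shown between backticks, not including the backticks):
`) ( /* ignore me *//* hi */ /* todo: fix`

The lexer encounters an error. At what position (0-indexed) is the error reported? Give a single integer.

pos=0: emit RPAREN ')'
pos=2: emit LPAREN '('
pos=4: enter COMMENT mode (saw '/*')
exit COMMENT mode (now at pos=19)
pos=19: enter COMMENT mode (saw '/*')
exit COMMENT mode (now at pos=27)
pos=28: enter COMMENT mode (saw '/*')
pos=28: ERROR — unterminated comment (reached EOF)

Answer: 28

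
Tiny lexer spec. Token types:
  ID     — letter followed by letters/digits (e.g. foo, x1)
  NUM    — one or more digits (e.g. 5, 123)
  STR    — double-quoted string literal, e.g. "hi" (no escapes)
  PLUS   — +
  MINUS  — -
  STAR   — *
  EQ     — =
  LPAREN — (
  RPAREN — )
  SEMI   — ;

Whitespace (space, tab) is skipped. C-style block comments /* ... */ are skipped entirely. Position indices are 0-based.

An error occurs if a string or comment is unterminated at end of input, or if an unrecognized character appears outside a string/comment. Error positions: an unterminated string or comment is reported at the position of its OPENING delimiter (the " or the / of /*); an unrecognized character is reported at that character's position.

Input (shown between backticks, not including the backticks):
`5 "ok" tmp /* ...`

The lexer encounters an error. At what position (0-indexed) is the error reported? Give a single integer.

Answer: 11

Derivation:
pos=0: emit NUM '5' (now at pos=1)
pos=2: enter STRING mode
pos=2: emit STR "ok" (now at pos=6)
pos=7: emit ID 'tmp' (now at pos=10)
pos=11: enter COMMENT mode (saw '/*')
pos=11: ERROR — unterminated comment (reached EOF)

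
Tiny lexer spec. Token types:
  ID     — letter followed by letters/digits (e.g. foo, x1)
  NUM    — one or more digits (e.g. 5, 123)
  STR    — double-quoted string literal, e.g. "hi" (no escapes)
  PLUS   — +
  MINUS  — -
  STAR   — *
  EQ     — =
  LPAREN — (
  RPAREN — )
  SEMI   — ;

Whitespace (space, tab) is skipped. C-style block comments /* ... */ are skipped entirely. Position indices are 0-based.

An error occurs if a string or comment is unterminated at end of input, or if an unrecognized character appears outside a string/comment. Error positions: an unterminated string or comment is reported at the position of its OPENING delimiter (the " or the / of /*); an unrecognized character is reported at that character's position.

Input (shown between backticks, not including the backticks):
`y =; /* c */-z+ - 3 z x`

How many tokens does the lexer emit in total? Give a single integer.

Answer: 10

Derivation:
pos=0: emit ID 'y' (now at pos=1)
pos=2: emit EQ '='
pos=3: emit SEMI ';'
pos=5: enter COMMENT mode (saw '/*')
exit COMMENT mode (now at pos=12)
pos=12: emit MINUS '-'
pos=13: emit ID 'z' (now at pos=14)
pos=14: emit PLUS '+'
pos=16: emit MINUS '-'
pos=18: emit NUM '3' (now at pos=19)
pos=20: emit ID 'z' (now at pos=21)
pos=22: emit ID 'x' (now at pos=23)
DONE. 10 tokens: [ID, EQ, SEMI, MINUS, ID, PLUS, MINUS, NUM, ID, ID]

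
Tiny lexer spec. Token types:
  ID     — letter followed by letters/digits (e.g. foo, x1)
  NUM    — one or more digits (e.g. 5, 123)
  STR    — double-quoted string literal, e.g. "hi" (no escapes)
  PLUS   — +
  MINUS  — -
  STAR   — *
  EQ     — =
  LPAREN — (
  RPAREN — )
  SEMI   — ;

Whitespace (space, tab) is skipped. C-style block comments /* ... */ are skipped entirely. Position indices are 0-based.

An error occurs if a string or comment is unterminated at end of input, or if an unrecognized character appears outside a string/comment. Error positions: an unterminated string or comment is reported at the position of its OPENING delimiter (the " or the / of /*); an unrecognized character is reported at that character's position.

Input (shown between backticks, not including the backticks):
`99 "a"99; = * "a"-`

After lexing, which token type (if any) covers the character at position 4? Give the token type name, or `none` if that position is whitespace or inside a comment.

Answer: STR

Derivation:
pos=0: emit NUM '99' (now at pos=2)
pos=3: enter STRING mode
pos=3: emit STR "a" (now at pos=6)
pos=6: emit NUM '99' (now at pos=8)
pos=8: emit SEMI ';'
pos=10: emit EQ '='
pos=12: emit STAR '*'
pos=14: enter STRING mode
pos=14: emit STR "a" (now at pos=17)
pos=17: emit MINUS '-'
DONE. 8 tokens: [NUM, STR, NUM, SEMI, EQ, STAR, STR, MINUS]
Position 4: char is 'a' -> STR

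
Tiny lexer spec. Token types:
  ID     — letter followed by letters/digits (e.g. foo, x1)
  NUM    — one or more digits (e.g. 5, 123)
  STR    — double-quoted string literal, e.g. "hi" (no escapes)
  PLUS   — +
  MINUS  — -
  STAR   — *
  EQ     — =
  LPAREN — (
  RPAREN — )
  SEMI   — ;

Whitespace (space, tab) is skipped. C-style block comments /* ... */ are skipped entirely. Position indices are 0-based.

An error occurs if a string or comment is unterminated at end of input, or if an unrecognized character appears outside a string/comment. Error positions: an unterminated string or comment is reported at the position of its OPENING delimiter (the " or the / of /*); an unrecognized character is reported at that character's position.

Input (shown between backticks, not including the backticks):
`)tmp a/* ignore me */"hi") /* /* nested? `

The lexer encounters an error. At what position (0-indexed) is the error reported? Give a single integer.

pos=0: emit RPAREN ')'
pos=1: emit ID 'tmp' (now at pos=4)
pos=5: emit ID 'a' (now at pos=6)
pos=6: enter COMMENT mode (saw '/*')
exit COMMENT mode (now at pos=21)
pos=21: enter STRING mode
pos=21: emit STR "hi" (now at pos=25)
pos=25: emit RPAREN ')'
pos=27: enter COMMENT mode (saw '/*')
pos=27: ERROR — unterminated comment (reached EOF)

Answer: 27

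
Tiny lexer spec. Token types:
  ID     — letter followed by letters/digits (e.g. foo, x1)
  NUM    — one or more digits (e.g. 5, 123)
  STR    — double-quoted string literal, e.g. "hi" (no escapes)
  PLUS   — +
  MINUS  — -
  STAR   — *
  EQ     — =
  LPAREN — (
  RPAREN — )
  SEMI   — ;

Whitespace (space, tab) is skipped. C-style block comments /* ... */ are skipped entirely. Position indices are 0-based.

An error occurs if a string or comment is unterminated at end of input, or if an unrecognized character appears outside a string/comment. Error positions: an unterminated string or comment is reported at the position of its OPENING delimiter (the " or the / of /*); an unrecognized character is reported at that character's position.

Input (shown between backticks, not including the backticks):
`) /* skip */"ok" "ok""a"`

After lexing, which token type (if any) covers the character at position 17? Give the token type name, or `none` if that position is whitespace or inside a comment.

Answer: STR

Derivation:
pos=0: emit RPAREN ')'
pos=2: enter COMMENT mode (saw '/*')
exit COMMENT mode (now at pos=12)
pos=12: enter STRING mode
pos=12: emit STR "ok" (now at pos=16)
pos=17: enter STRING mode
pos=17: emit STR "ok" (now at pos=21)
pos=21: enter STRING mode
pos=21: emit STR "a" (now at pos=24)
DONE. 4 tokens: [RPAREN, STR, STR, STR]
Position 17: char is '"' -> STR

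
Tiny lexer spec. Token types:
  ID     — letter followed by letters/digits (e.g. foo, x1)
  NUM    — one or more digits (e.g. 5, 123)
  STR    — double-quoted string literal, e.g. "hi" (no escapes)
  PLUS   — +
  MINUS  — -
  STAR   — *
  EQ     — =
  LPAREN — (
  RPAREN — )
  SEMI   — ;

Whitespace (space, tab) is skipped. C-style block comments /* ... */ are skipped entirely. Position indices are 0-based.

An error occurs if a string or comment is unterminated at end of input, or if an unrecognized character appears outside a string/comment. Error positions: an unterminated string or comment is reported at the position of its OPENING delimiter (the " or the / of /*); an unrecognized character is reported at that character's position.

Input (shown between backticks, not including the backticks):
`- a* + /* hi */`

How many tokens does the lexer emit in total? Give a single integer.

Answer: 4

Derivation:
pos=0: emit MINUS '-'
pos=2: emit ID 'a' (now at pos=3)
pos=3: emit STAR '*'
pos=5: emit PLUS '+'
pos=7: enter COMMENT mode (saw '/*')
exit COMMENT mode (now at pos=15)
DONE. 4 tokens: [MINUS, ID, STAR, PLUS]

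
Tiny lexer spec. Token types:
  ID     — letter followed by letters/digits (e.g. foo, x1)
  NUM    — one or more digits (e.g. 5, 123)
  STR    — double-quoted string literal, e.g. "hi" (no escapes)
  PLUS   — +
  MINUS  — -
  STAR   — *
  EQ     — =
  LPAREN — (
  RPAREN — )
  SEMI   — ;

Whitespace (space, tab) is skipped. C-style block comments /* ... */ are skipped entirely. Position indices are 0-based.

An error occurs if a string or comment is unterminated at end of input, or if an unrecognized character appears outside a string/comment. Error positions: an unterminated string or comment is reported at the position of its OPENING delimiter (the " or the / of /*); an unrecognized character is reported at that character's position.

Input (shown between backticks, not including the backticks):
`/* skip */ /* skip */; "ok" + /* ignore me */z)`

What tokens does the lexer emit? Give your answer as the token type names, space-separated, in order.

Answer: SEMI STR PLUS ID RPAREN

Derivation:
pos=0: enter COMMENT mode (saw '/*')
exit COMMENT mode (now at pos=10)
pos=11: enter COMMENT mode (saw '/*')
exit COMMENT mode (now at pos=21)
pos=21: emit SEMI ';'
pos=23: enter STRING mode
pos=23: emit STR "ok" (now at pos=27)
pos=28: emit PLUS '+'
pos=30: enter COMMENT mode (saw '/*')
exit COMMENT mode (now at pos=45)
pos=45: emit ID 'z' (now at pos=46)
pos=46: emit RPAREN ')'
DONE. 5 tokens: [SEMI, STR, PLUS, ID, RPAREN]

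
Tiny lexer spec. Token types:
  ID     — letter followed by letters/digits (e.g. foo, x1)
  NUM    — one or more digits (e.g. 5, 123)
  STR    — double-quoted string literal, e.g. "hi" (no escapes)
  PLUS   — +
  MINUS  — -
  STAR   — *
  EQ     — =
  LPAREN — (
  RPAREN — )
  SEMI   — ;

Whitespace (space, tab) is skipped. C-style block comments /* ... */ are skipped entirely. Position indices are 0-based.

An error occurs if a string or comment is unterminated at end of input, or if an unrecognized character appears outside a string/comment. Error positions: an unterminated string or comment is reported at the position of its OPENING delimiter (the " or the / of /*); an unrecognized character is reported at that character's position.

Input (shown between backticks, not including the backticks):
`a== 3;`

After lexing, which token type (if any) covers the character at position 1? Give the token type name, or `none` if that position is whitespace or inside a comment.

pos=0: emit ID 'a' (now at pos=1)
pos=1: emit EQ '='
pos=2: emit EQ '='
pos=4: emit NUM '3' (now at pos=5)
pos=5: emit SEMI ';'
DONE. 5 tokens: [ID, EQ, EQ, NUM, SEMI]
Position 1: char is '=' -> EQ

Answer: EQ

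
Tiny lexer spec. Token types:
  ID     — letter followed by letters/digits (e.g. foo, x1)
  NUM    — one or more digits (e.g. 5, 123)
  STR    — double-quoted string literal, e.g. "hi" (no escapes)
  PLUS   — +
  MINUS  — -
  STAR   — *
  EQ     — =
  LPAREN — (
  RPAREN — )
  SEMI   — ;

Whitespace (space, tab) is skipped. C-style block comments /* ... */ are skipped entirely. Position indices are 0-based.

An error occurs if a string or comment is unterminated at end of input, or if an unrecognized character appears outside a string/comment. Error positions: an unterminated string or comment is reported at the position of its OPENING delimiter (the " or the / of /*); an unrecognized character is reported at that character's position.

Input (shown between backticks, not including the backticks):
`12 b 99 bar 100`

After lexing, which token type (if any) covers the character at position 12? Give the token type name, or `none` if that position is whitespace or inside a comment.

pos=0: emit NUM '12' (now at pos=2)
pos=3: emit ID 'b' (now at pos=4)
pos=5: emit NUM '99' (now at pos=7)
pos=8: emit ID 'bar' (now at pos=11)
pos=12: emit NUM '100' (now at pos=15)
DONE. 5 tokens: [NUM, ID, NUM, ID, NUM]
Position 12: char is '1' -> NUM

Answer: NUM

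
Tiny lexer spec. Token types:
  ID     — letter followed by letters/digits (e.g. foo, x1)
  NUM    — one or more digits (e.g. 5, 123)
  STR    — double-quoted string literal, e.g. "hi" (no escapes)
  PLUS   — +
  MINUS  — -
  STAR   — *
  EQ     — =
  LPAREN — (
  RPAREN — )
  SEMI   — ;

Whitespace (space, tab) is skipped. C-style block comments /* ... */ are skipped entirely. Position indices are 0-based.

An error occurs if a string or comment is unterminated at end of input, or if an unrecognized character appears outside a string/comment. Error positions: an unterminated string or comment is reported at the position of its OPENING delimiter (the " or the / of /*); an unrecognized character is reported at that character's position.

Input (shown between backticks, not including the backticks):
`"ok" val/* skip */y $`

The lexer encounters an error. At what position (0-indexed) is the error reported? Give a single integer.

Answer: 20

Derivation:
pos=0: enter STRING mode
pos=0: emit STR "ok" (now at pos=4)
pos=5: emit ID 'val' (now at pos=8)
pos=8: enter COMMENT mode (saw '/*')
exit COMMENT mode (now at pos=18)
pos=18: emit ID 'y' (now at pos=19)
pos=20: ERROR — unrecognized char '$'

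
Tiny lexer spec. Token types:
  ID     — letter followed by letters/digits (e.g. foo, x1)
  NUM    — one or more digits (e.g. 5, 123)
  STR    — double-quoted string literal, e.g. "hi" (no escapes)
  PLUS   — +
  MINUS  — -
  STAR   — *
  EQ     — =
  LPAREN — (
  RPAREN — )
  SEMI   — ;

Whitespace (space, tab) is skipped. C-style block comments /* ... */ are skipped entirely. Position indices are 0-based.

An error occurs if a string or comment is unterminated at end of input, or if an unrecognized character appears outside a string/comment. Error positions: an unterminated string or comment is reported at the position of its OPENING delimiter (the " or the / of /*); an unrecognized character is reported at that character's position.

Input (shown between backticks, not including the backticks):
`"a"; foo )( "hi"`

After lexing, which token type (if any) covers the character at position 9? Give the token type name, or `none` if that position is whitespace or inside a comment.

Answer: RPAREN

Derivation:
pos=0: enter STRING mode
pos=0: emit STR "a" (now at pos=3)
pos=3: emit SEMI ';'
pos=5: emit ID 'foo' (now at pos=8)
pos=9: emit RPAREN ')'
pos=10: emit LPAREN '('
pos=12: enter STRING mode
pos=12: emit STR "hi" (now at pos=16)
DONE. 6 tokens: [STR, SEMI, ID, RPAREN, LPAREN, STR]
Position 9: char is ')' -> RPAREN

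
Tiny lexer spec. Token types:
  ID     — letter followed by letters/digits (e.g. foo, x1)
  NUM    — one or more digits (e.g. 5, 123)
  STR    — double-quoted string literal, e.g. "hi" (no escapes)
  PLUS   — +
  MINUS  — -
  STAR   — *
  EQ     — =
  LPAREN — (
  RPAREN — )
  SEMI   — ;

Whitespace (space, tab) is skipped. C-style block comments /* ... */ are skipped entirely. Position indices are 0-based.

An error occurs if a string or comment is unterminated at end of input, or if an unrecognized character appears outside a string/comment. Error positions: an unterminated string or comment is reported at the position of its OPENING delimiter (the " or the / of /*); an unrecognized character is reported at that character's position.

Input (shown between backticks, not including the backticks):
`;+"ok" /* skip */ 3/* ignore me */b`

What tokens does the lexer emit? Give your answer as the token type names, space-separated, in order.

pos=0: emit SEMI ';'
pos=1: emit PLUS '+'
pos=2: enter STRING mode
pos=2: emit STR "ok" (now at pos=6)
pos=7: enter COMMENT mode (saw '/*')
exit COMMENT mode (now at pos=17)
pos=18: emit NUM '3' (now at pos=19)
pos=19: enter COMMENT mode (saw '/*')
exit COMMENT mode (now at pos=34)
pos=34: emit ID 'b' (now at pos=35)
DONE. 5 tokens: [SEMI, PLUS, STR, NUM, ID]

Answer: SEMI PLUS STR NUM ID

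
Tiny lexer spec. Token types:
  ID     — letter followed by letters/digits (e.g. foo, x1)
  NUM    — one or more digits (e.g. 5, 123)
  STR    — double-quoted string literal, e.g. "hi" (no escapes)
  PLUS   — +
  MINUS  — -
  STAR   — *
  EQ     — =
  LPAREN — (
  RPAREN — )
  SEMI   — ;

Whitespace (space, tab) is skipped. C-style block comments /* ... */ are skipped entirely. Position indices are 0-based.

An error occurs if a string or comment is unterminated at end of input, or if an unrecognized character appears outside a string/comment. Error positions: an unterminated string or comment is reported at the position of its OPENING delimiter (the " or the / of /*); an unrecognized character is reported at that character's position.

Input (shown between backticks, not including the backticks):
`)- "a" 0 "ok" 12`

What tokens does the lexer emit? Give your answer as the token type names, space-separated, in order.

pos=0: emit RPAREN ')'
pos=1: emit MINUS '-'
pos=3: enter STRING mode
pos=3: emit STR "a" (now at pos=6)
pos=7: emit NUM '0' (now at pos=8)
pos=9: enter STRING mode
pos=9: emit STR "ok" (now at pos=13)
pos=14: emit NUM '12' (now at pos=16)
DONE. 6 tokens: [RPAREN, MINUS, STR, NUM, STR, NUM]

Answer: RPAREN MINUS STR NUM STR NUM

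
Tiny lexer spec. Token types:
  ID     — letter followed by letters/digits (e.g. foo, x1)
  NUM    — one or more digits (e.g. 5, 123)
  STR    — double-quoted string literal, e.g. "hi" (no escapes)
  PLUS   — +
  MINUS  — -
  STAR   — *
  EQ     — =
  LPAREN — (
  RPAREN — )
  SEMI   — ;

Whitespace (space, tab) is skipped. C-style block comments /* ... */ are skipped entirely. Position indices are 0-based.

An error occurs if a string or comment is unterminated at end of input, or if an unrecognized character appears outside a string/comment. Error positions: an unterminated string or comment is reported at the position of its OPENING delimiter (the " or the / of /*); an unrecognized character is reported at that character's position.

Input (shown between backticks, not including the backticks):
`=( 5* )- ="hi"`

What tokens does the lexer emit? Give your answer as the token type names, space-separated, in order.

Answer: EQ LPAREN NUM STAR RPAREN MINUS EQ STR

Derivation:
pos=0: emit EQ '='
pos=1: emit LPAREN '('
pos=3: emit NUM '5' (now at pos=4)
pos=4: emit STAR '*'
pos=6: emit RPAREN ')'
pos=7: emit MINUS '-'
pos=9: emit EQ '='
pos=10: enter STRING mode
pos=10: emit STR "hi" (now at pos=14)
DONE. 8 tokens: [EQ, LPAREN, NUM, STAR, RPAREN, MINUS, EQ, STR]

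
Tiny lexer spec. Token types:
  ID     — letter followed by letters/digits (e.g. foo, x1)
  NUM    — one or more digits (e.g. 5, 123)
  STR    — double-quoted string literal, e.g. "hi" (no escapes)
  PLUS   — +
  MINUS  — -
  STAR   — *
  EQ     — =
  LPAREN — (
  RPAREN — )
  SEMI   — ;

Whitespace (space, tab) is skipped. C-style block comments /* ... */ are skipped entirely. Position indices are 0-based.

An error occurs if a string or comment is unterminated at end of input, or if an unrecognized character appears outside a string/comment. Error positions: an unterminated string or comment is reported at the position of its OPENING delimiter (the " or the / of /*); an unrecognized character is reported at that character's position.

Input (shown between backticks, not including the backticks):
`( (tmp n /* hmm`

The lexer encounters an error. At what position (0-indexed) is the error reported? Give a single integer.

Answer: 9

Derivation:
pos=0: emit LPAREN '('
pos=2: emit LPAREN '('
pos=3: emit ID 'tmp' (now at pos=6)
pos=7: emit ID 'n' (now at pos=8)
pos=9: enter COMMENT mode (saw '/*')
pos=9: ERROR — unterminated comment (reached EOF)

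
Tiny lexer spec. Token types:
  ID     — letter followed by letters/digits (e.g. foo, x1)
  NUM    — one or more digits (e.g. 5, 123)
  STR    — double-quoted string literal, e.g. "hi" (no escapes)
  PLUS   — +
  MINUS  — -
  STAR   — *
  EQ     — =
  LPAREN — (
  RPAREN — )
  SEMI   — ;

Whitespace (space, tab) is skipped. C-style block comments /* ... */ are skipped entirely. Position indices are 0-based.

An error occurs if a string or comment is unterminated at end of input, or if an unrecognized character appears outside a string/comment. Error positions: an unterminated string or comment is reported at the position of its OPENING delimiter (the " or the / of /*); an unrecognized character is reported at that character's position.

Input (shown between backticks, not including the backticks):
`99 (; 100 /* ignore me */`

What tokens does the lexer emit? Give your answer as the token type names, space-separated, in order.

Answer: NUM LPAREN SEMI NUM

Derivation:
pos=0: emit NUM '99' (now at pos=2)
pos=3: emit LPAREN '('
pos=4: emit SEMI ';'
pos=6: emit NUM '100' (now at pos=9)
pos=10: enter COMMENT mode (saw '/*')
exit COMMENT mode (now at pos=25)
DONE. 4 tokens: [NUM, LPAREN, SEMI, NUM]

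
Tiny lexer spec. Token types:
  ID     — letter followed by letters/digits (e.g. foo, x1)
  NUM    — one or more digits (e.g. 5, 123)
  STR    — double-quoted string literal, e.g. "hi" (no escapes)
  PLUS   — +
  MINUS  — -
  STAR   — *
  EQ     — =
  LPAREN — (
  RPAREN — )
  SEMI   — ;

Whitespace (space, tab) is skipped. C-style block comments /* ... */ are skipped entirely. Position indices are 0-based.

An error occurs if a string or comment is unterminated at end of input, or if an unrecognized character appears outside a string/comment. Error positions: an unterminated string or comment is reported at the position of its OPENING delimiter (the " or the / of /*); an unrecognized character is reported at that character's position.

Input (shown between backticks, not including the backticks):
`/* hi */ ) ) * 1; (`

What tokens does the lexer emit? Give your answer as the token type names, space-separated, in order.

pos=0: enter COMMENT mode (saw '/*')
exit COMMENT mode (now at pos=8)
pos=9: emit RPAREN ')'
pos=11: emit RPAREN ')'
pos=13: emit STAR '*'
pos=15: emit NUM '1' (now at pos=16)
pos=16: emit SEMI ';'
pos=18: emit LPAREN '('
DONE. 6 tokens: [RPAREN, RPAREN, STAR, NUM, SEMI, LPAREN]

Answer: RPAREN RPAREN STAR NUM SEMI LPAREN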